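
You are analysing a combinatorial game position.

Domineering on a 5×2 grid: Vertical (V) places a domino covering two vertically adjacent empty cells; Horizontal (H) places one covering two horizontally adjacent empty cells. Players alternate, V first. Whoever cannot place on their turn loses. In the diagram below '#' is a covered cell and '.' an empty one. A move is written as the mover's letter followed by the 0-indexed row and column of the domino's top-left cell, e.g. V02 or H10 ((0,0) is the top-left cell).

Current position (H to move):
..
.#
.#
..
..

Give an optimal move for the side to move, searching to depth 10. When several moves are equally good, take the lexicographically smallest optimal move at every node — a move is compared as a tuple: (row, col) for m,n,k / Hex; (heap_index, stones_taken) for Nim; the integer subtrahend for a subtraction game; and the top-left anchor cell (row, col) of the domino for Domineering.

H's best at [../.#/.#/../..]: H30

p1 H@[../.#/.#/../..]: H00[##/.#/.#/../..]-1 H30[../.#/.#/##/..]+1* H40[../.#/.#/../##]+1
p2 V@[../.#/.#/##/..]: V00[#./##/.#/##/..]-1* V10[../##/##/##/..]-1
p3 H@[#./##/.#/##/..]: H40[#./##/.#/##/##]+1*
p4 V@[#./##/.#/##/##] terminal -1; root [../.#/.#/../..] d10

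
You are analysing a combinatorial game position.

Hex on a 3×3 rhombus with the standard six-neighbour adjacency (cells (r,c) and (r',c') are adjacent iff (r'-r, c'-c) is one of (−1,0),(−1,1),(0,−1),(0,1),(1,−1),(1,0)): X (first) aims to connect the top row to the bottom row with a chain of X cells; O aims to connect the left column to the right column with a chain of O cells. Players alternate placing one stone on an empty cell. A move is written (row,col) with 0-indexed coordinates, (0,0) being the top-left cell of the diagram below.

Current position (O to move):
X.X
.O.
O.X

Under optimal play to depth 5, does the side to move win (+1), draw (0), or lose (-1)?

p1 O@[X.X/.O./O.X]: (0,1)[XOX/.O./O.X]-1 (1,0)[X.X/OO./O.X]-1 (1,2)[X.X/.OO/O.X]+1* (2,1)[X.X/.O./OOX]-1
p2 X@[X.X/.OO/O.X] terminal -1; root [X.X/.O./O.X] d5

value(X.X/.O./O.X, O) = +1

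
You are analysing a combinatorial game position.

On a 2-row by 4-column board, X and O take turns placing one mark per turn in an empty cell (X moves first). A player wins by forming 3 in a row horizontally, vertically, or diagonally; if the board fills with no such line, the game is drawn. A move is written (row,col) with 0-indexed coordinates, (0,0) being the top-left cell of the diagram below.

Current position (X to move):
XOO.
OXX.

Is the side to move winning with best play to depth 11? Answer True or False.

X winning at [XOO./OXX.]: True

p1 X@[XOO./OXX.]: (0,3)[XOOX/OXX.]+0 (1,3)[XOO./OXXX]+1*
p2 O@[XOO./OXXX] terminal -1; root [XOO./OXX.] d11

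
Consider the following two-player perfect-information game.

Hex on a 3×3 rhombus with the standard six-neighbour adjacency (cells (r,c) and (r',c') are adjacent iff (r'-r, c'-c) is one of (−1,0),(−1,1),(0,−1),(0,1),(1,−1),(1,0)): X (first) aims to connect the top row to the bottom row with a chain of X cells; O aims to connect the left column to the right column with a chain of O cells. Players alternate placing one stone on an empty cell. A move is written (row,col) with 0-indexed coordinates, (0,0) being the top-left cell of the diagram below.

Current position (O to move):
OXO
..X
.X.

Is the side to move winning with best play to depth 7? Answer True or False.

O winning at [OXO/..X/.X.]: True

ply 1, O at OXO/..X/.X. | (1,0)=-1→OXO/O.X/.X.; (1,1)=+1→OXO/.OX/.X.*; (2,0)=-1→OXO/..X/OX.; (2,2)=-1→OXO/..X/.XO
ply 2, X at OXO/.OX/.X. | (1,0)=-1→OXO/XOX/.X.*; (2,0)=-1→OXO/.OX/XX.; (2,2)=-1→OXO/.OX/.XX
ply 3, O at OXO/XOX/.X. | (2,0)=+1→OXO/XOX/OX.*; (2,2)=-1→OXO/XOX/.XO
ply 4: OXO/XOX/OX. is terminal -1 (X); from OXO/..X/.X. depth 7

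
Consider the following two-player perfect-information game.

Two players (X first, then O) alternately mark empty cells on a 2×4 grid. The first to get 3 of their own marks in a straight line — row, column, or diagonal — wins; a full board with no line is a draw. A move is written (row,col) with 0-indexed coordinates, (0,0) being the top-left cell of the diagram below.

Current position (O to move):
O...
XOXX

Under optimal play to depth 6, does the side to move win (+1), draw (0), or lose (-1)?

value(O.../XOXX, O) = 0

p1 O@[O.../XOXX]: (0,1)[OO../XOXX]+0* (0,2)[O.O./XOXX]+0 (0,3)[O..O/XOXX]+0
p2 X@[OO../XOXX]: (0,2)[OOX./XOXX]+0* (0,3)[OO.X/XOXX]-1
p3 O@[OOX./XOXX]: (0,3)[OOXO/XOXX]+0*
p4 X@[OOXO/XOXX] terminal +0; root [O.../XOXX] d6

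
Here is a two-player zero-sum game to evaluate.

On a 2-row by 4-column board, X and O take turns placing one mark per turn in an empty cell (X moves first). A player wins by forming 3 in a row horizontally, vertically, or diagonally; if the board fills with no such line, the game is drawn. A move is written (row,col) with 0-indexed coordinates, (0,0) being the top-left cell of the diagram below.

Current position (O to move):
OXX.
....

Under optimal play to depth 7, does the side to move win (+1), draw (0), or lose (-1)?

[OXX./....] O move#1: (0,3):+0/OXXO/....*, (1,0):-1/OXX./O..., (1,1):-1/OXX./.O.., (1,2):-1/OXX./..O., (1,3):-1/OXX./...O
[OXXO/....] X move#2: (1,0):+0/OXXO/X...*, (1,1):+0/OXXO/.X.., (1,2):+0/OXXO/..X., (1,3):+0/OXXO/...X
[OXXO/X...] O move#3: (1,1):+0/OXXO/XO..*, (1,2):+0/OXXO/X.O., (1,3):+0/OXXO/X..O
[OXXO/XO..] X move#4: (1,2):+0/OXXO/XOX.*, (1,3):+0/OXXO/XO.X
[OXXO/XOX.] O move#5: (1,3):+0/OXXO/XOXO*
[OXXO/XOXO] end (terminal +0, X#6); searched OXX./.... to 7

value(OXX./...., O) = 0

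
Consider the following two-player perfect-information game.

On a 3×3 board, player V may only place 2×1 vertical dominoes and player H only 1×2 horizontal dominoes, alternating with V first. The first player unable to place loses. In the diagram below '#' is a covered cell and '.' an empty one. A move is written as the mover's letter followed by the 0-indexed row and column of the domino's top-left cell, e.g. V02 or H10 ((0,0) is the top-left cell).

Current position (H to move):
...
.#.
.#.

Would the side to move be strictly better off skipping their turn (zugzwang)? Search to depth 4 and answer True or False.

zugzwang(.../.#./.#., H) = False

ply 1, H at .../.#./.#. | H00=-1→##./.#./.#.*; H01=-1→.##/.#./.#.
ply 2, V at ##./.#./.#. | V02=+1→###/.##/.#.*; V10=+1→##./##./##.; V12=+1→##./.##/.##
ply 3: ###/.##/.#. is terminal -1 (H); from .../.#./.#. depth 4
pass branch (V moves first from the same position):
  | ply 1, V at .../.#./.#. | V00=+1→#../##./.#.*; V02=+1→..#/.##/.#.; V10=+1→.../##./##.; V12=+1→.../.##/.##
  | ply 2, H at #../##./.#. | H01=-1→###/##./.#.*
  | ply 3, V at ###/##./.#. | V12=+1→###/###/.##*
  | ply 4: ###/###/.## is terminal -1 (H); from .../.#./.#. depth 4
H moving scores -1; H passing scores -1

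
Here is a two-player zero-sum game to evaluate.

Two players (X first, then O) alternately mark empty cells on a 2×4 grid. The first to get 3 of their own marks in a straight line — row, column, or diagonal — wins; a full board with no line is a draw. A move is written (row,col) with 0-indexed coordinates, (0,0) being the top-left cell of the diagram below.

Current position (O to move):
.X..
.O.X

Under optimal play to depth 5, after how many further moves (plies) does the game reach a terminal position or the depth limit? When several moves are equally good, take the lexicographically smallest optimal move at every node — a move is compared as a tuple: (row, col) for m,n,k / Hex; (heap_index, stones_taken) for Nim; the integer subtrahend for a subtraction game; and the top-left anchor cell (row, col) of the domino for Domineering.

[.X../.O.X] O move#1: (0,0):+0/OX../.O.X*, (0,2):+0/.XO./.O.X, (0,3):+0/.X.O/.O.X, (1,0):+0/.X../OO.X, (1,2):+0/.X../.OOX
[OX../.O.X] X move#2: (0,2):+0/OXX./.O.X*, (0,3):+0/OX.X/.O.X, (1,0):+0/OX../XO.X, (1,2):+0/OX../.OXX
[OXX./.O.X] O move#3: (0,3):+0/OXXO/.O.X*, (1,0):-1/OXX./OO.X, (1,2):-1/OXX./.OOX
[OXXO/.O.X] X move#4: (1,0):+0/OXXO/XO.X*, (1,2):+0/OXXO/.OXX
[OXXO/XO.X] O move#5: (1,2):+0/OXXO/XOOX*
[OXXO/XOOX] end (terminal +0, X#6); searched .X../.O.X to 5

PV length from [.X../.O.X]: 5 plies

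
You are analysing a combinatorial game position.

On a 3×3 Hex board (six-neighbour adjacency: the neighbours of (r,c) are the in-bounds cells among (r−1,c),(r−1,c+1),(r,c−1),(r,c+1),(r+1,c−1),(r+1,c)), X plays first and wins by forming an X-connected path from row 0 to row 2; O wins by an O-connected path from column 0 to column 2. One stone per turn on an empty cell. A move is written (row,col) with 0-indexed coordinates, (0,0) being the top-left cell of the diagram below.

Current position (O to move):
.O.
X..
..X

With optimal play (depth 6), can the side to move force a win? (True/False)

O winning at [.O./X../..X]: True

p1 O@[.O./X../..X]: (0,0)[OO./X../..X]-1 (0,2)[.OO/X../..X]-1 (1,1)[.O./XO./..X]+1* (1,2)[.O./X.O/..X]-1 (2,0)[.O./X../O.X]-1 (2,1)[.O./X../.OX]-1
p2 X@[.O./XO./..X]: (0,0)[XO./XO./..X]-1* (0,2)[.OX/XO./..X]-1 (1,2)[.O./XOX/..X]-1 (2,0)[.O./XO./X.X]-1 (2,1)[.O./XO./.XX]-1
p3 O@[XO./XO./..X]: (0,2)[XOO/XO./..X]-1 (1,2)[XO./XOO/..X]-1 (2,0)[XO./XO./O.X]+1* (2,1)[XO./XO./.OX]-1
p4 X@[XO./XO./O.X]: (0,2)[XOX/XO./O.X]-1* (1,2)[XO./XOX/O.X]-1 (2,1)[XO./XO./OXX]-1
p5 O@[XOX/XO./O.X]: (1,2)[XOX/XOO/O.X]+1* (2,1)[XOX/XO./OOX]-1
p6 X@[XOX/XOO/O.X] terminal -1; root [.O./X../..X] d6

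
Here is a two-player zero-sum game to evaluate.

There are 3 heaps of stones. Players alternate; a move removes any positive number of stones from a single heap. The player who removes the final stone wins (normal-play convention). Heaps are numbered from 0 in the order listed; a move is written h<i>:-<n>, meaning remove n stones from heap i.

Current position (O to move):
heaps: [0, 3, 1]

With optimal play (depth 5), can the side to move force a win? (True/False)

O winning at [(0,3,1)]: True

p1 O@[(0,3,1)]: h1:-1[(0,2,1)]-1 h1:-2[(0,1,1)]+1* h1:-3[(0,0,1)]-1 h2:-1[(0,3,0)]-1
p2 X@[(0,1,1)]: h1:-1[(0,0,1)]-1* h2:-1[(0,1,0)]-1
p3 O@[(0,0,1)]: h2:-1[(0,0,0)]+1*
p4 X@[(0,0,0)] terminal -1; root [(0,3,1)] d5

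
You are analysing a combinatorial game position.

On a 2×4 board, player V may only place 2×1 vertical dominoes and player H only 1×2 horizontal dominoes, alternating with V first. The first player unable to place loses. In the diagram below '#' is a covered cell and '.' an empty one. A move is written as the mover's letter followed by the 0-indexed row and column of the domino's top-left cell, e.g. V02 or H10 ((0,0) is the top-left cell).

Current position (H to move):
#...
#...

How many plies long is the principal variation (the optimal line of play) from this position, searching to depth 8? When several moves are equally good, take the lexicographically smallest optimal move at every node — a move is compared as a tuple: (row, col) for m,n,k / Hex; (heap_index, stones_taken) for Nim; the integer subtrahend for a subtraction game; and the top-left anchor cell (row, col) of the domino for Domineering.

[#.../#...] H move#1: H01:+1/###./#...*, H02:+1/#.##/#..., H11:+1/#.../###., H12:+1/#.../#.##
[###./#...] V move#2: V03:-1/####/#..#*
[####/#..#] H move#3: H11:+1/####/####*
[####/####] end (terminal -1, V#4); searched #.../#... to 8

PV length from [#.../#...]: 3 plies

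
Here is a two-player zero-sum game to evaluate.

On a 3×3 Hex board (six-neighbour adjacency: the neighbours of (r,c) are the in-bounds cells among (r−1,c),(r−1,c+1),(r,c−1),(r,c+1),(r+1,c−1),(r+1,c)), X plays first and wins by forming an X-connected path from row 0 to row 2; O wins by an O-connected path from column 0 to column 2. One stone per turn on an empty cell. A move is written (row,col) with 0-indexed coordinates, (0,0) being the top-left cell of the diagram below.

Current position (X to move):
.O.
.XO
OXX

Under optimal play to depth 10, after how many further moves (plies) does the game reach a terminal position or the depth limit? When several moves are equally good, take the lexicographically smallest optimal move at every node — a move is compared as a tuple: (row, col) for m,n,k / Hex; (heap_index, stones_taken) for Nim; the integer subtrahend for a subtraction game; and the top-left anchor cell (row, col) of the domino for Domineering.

PV length from [.O./.XO/OXX]: 3 plies

[.O./.XO/OXX] X move#1: (0,0):+1/XO./.XO/OXX*, (0,2):+1/.OX/.XO/OXX, (1,0):+1/.O./XXO/OXX
[XO./.XO/OXX] O move#2: (0,2):-1/XOO/.XO/OXX*, (1,0):-1/XO./OXO/OXX
[XOO/.XO/OXX] X move#3: (1,0):+1/XOO/XXO/OXX*
[XOO/XXO/OXX] end (terminal -1, O#4); searched .O./.XO/OXX to 10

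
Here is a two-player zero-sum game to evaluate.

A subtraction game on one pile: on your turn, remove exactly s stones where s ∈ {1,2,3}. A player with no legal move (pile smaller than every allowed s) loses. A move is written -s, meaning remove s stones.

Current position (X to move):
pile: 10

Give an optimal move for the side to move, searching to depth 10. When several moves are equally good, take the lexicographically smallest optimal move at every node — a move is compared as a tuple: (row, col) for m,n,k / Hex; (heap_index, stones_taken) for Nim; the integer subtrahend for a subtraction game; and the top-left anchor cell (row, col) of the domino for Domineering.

p1 X@[10]: -1[9]-1 -2[8]+1* -3[7]-1
p2 O@[8]: -1[7]-1* -2[6]-1 -3[5]-1
p3 X@[7]: -1[6]-1 -2[5]-1 -3[4]+1*
p4 O@[4]: -1[3]-1* -2[2]-1 -3[1]-1
p5 X@[3]: -1[2]-1 -2[1]-1 -3[0]+1*
p6 O@[0] terminal -1; root [10] d10

X's best at [10]: -2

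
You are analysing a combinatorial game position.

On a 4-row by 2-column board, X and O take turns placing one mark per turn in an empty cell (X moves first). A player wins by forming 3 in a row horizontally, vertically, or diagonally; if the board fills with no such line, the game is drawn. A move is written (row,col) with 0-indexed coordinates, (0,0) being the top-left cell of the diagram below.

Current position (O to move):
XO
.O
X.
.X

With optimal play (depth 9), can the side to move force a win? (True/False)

O winning at [XO/.O/X./.X]: True

[XO/.O/X./.X] O move#1: (1,0):+0/XO/OO/X./.X, (2,1):+1/XO/.O/XO/.X*, (3,0):-1/XO/.O/X./OX
[XO/.O/XO/.X] end (terminal -1, X#2); searched XO/.O/X./.X to 9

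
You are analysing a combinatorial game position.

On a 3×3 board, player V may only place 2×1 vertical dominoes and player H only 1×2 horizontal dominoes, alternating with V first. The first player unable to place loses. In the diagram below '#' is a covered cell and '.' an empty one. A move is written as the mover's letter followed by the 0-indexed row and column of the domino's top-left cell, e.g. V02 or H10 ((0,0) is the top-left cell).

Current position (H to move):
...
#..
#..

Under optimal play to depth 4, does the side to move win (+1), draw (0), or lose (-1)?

ply 1, H at .../#../#.. | H00=-1→##./#../#..; H01=-1→.##/#../#..; H11=+1→.../###/#..*; H21=-1→.../#../###
ply 2: .../###/#.. is terminal -1 (V); from .../#../#.. depth 4

value(.../#../#.., H) = +1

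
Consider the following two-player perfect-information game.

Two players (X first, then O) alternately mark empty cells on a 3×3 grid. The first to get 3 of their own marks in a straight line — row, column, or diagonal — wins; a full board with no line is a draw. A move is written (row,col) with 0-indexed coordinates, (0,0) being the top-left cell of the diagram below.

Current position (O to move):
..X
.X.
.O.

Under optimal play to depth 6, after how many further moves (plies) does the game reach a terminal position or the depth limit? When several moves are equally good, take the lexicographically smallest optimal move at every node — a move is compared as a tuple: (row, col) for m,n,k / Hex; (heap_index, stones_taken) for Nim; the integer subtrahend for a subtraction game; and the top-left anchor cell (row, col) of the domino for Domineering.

PV length from [..X/.X./.O.]: 4 plies

ply 1, O at ..X/.X./.O. | (0,0)=-1→O.X/.X./.O.*; (0,1)=-1→.OX/.X./.O.; (1,0)=-1→..X/OX./.O.; (1,2)=-1→..X/.XO/.O.; (2,0)=-1→..X/.X./OO.; (2,2)=-1→..X/.X./.OO
ply 2, X at O.X/.X./.O. | (0,1)=-1→OXX/.X./.O.; (1,0)=+1→O.X/XX./.O.*; (1,2)=+1→O.X/.XX/.O.; (2,0)=+1→O.X/.X./XO.; (2,2)=+1→O.X/.X./.OX
ply 3, O at O.X/XX./.O. | (0,1)=-1→OOX/XX./.O.*; (1,2)=-1→O.X/XXO/.O.; (2,0)=-1→O.X/XX./OO.; (2,2)=-1→O.X/XX./.OO
ply 4, X at OOX/XX./.O. | (1,2)=+1→OOX/XXX/.O.*; (2,0)=+1→OOX/XX./XO.; (2,2)=+1→OOX/XX./.OX
ply 5: OOX/XXX/.O. is terminal -1 (O); from ..X/.X./.O. depth 6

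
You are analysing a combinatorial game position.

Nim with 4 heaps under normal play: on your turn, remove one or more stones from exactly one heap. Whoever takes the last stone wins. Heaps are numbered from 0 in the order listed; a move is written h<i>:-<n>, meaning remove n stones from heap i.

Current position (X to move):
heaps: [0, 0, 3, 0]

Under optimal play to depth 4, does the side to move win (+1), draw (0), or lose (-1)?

value((0,0,3,0), X) = +1

[(0,0,3,0)] X move#1: h2:-1:-1/(0,0,2,0), h2:-2:-1/(0,0,1,0), h2:-3:+1/(0,0,0,0)*
[(0,0,0,0)] end (terminal -1, O#2); searched (0,0,3,0) to 4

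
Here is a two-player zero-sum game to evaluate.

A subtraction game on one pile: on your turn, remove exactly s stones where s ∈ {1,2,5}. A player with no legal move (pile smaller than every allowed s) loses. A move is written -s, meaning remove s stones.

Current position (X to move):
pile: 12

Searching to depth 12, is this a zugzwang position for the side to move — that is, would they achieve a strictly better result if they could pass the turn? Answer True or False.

[12] X move#1: -1:-1/11*, -2:-1/10, -5:-1/7
[11] O move#2: -1:-1/10, -2:+1/9*, -5:+1/6
[9] X move#3: -1:-1/8*, -2:-1/7, -5:-1/4
[8] O move#4: -1:-1/7, -2:+1/6*, -5:+1/3
[6] X move#5: -1:-1/5*, -2:-1/4, -5:-1/1
[5] O move#6: -1:-1/4, -2:+1/3*, -5:+1/0
[3] X move#7: -1:-1/2*, -2:-1/1
[2] O move#8: -1:-1/1, -2:+1/0*
[0] end (terminal -1, X#9); searched 12 to 12
pass branch (O moves first from the same position):
  | [12] O move#1: -1:-1/11*, -2:-1/10, -5:-1/7
  | [11] X move#2: -1:-1/10, -2:+1/9*, -5:+1/6
  | [9] O move#3: -1:-1/8*, -2:-1/7, -5:-1/4
  | [8] X move#4: -1:-1/7, -2:+1/6*, -5:+1/3
  | [6] O move#5: -1:-1/5*, -2:-1/4, -5:-1/1
  | [5] X move#6: -1:-1/4, -2:+1/3*, -5:+1/0
  | [3] O move#7: -1:-1/2*, -2:-1/1
  | [2] X move#8: -1:-1/1, -2:+1/0*
  | [0] end (terminal -1, O#9); searched 12 to 12
X moving scores -1; X passing scores +1

zugzwang(12, X) = True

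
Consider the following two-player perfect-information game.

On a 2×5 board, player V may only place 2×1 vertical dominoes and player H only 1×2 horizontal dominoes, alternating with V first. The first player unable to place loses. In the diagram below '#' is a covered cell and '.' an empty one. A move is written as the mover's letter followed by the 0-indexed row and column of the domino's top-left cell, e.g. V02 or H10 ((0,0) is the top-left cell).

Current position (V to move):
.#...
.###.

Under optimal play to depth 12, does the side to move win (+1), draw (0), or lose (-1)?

value(.#.../.###., V) = +1

p1 V@[.#.../.###.]: V00[##.../####.]-1 V04[.#..#/.####]+1*
p2 H@[.#..#/.####]: H02[.####/.####]-1*
p3 V@[.####/.####]: V00[#####/#####]+1*
p4 H@[#####/#####] terminal -1; root [.#.../.###.] d12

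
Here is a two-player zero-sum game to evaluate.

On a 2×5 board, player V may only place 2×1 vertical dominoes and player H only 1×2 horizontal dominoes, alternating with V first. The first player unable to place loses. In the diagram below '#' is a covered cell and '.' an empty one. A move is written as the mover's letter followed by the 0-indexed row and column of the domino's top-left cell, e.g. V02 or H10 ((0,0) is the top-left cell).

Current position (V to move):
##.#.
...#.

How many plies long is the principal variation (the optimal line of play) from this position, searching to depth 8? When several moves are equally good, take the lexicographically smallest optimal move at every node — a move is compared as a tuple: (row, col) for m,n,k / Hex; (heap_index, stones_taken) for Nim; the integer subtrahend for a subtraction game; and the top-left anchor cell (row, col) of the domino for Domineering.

PV length from [##.#./...#.]: 3 plies

p1 V@[##.#./...#.]: V02[####./..##.]+1* V04[##.##/...##]-1
p2 H@[####./..##.]: H10[####./####.]-1*
p3 V@[####./####.]: V04[#####/#####]+1*
p4 H@[#####/#####] terminal -1; root [##.#./...#.] d8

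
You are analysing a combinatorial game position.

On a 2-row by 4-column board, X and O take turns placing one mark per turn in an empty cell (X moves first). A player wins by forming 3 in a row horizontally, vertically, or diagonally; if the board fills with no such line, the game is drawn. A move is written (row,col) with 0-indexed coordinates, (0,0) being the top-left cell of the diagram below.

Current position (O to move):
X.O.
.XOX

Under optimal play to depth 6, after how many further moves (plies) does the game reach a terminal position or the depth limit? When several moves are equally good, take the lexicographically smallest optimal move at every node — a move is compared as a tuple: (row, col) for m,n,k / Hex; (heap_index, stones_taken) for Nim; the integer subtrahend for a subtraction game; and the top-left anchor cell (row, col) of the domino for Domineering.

p1 O@[X.O./.XOX]: (0,1)[XOO./.XOX]+0* (0,3)[X.OO/.XOX]+0 (1,0)[X.O./OXOX]+0
p2 X@[XOO./.XOX]: (0,3)[XOOX/.XOX]+0* (1,0)[XOO./XXOX]-1
p3 O@[XOOX/.XOX]: (1,0)[XOOX/OXOX]+0*
p4 X@[XOOX/OXOX] terminal +0; root [X.O./.XOX] d6

PV length from [X.O./.XOX]: 3 plies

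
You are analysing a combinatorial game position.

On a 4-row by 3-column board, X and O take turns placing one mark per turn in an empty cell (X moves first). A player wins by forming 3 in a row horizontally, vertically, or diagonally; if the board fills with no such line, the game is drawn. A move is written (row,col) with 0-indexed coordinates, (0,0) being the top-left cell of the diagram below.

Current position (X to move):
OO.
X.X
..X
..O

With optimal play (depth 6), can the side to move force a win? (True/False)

X winning at [OO./X.X/..X/..O]: True

p1 X@[OO./X.X/..X/..O]: (0,2)[OOX/X.X/..X/..O]+1* (1,1)[OO./XXX/..X/..O]+1 (2,0)[OO./X.X/X.X/..O]-1 (2,1)[OO./X.X/.XX/..O]-1 (3,0)[OO./X.X/..X/X.O]-1 (3,1)[OO./X.X/..X/.XO]-1
p2 O@[OOX/X.X/..X/..O] terminal -1; root [OO./X.X/..X/..O] d6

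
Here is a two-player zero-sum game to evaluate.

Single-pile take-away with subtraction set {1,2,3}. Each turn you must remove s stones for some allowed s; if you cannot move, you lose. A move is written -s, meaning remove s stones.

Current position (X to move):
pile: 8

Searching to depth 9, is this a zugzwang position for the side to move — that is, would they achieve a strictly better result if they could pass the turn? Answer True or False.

zugzwang(8, X) = True

p1 X@[8]: -1[7]-1* -2[6]-1 -3[5]-1
p2 O@[7]: -1[6]-1 -2[5]-1 -3[4]+1*
p3 X@[4]: -1[3]-1* -2[2]-1 -3[1]-1
p4 O@[3]: -1[2]-1 -2[1]-1 -3[0]+1*
p5 X@[0] terminal -1; root [8] d9
pass branch (O moves first from the same position):
  | p1 O@[8]: -1[7]-1* -2[6]-1 -3[5]-1
  | p2 X@[7]: -1[6]-1 -2[5]-1 -3[4]+1*
  | p3 O@[4]: -1[3]-1* -2[2]-1 -3[1]-1
  | p4 X@[3]: -1[2]-1 -2[1]-1 -3[0]+1*
  | p5 O@[0] terminal -1; root [8] d9
X moving scores -1; X passing scores +1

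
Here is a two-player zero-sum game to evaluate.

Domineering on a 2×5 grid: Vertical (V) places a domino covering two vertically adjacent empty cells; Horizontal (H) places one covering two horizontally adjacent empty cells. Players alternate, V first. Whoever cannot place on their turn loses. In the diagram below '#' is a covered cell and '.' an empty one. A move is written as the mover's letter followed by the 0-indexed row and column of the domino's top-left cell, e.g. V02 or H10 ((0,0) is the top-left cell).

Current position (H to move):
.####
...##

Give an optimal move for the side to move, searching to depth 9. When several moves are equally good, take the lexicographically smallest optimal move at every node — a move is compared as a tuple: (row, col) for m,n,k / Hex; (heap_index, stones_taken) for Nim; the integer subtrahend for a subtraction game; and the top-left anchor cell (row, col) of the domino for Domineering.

H's best at [.####/...##]: H10

[.####/...##] H move#1: H10:+1/.####/##.##*, H11:-1/.####/.####
[.####/##.##] end (terminal -1, V#2); searched .####/...## to 9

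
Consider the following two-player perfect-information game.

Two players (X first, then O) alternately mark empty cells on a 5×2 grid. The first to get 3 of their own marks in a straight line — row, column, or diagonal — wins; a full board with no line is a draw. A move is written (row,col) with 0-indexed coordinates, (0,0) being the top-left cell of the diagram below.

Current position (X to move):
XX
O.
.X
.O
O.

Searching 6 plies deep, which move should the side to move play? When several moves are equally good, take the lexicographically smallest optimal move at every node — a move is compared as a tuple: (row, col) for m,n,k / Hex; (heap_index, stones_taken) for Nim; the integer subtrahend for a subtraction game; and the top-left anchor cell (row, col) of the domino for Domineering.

X's best at [XX/O./.X/.O/O.]: (1,1)

[XX/O./.X/.O/O.] X move#1: (1,1):+1/XX/OX/.X/.O/O.*, (2,0):+0/XX/O./XX/.O/O., (3,0):+0/XX/O./.X/XO/O., (4,1):+0/XX/O./.X/.O/OX
[XX/OX/.X/.O/O.] end (terminal -1, O#2); searched XX/O./.X/.O/O. to 6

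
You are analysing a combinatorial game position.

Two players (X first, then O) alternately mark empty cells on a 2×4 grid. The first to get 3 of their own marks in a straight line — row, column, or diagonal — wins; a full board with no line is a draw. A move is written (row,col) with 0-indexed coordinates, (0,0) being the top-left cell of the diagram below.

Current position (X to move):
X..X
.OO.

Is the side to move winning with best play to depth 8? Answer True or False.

X winning at [X..X/.OO.]: False

ply 1, X at X..X/.OO. | (0,1)=-1→XX.X/.OO.*; (0,2)=-1→X.XX/.OO.; (1,0)=-1→X..X/XOO.; (1,3)=-1→X..X/.OOX
ply 2, O at XX.X/.OO. | (0,2)=+1→XXOX/.OO.*; (1,0)=+1→XX.X/OOO.; (1,3)=+1→XX.X/.OOO
ply 3, X at XXOX/.OO. | (1,0)=-1→XXOX/XOO.*; (1,3)=-1→XXOX/.OOX
ply 4, O at XXOX/XOO. | (1,3)=+1→XXOX/XOOO*
ply 5: XXOX/XOOO is terminal -1 (X); from X..X/.OO. depth 8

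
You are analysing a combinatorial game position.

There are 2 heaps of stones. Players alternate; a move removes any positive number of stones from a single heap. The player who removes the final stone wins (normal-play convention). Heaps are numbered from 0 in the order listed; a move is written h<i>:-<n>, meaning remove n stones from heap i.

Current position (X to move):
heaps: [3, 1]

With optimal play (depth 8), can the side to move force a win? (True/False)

[(3,1)] X move#1: h0:-1:-1/(2,1), h0:-2:+1/(1,1)*, h0:-3:-1/(0,1), h1:-1:-1/(3,0)
[(1,1)] O move#2: h0:-1:-1/(0,1)*, h1:-1:-1/(1,0)
[(0,1)] X move#3: h1:-1:+1/(0,0)*
[(0,0)] end (terminal -1, O#4); searched (3,1) to 8

X winning at [(3,1)]: True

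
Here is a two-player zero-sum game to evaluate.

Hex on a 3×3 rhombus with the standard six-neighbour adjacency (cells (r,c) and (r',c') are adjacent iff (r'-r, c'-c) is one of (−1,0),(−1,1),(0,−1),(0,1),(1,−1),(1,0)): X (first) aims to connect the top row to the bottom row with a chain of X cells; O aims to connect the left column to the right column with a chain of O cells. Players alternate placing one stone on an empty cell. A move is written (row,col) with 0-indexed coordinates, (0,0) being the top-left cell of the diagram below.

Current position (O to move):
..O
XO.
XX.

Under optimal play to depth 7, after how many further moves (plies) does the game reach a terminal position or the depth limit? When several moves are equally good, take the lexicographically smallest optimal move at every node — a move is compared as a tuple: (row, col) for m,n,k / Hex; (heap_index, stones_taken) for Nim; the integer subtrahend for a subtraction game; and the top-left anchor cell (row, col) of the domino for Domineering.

[..O/XO./XX.] O move#1: (0,0):-1/O.O/XO./XX.*, (0,1):-1/.OO/XO./XX., (1,2):-1/..O/XOO/XX., (2,2):-1/..O/XO./XXO
[O.O/XO./XX.] X move#2: (0,1):+1/OXO/XO./XX.*, (1,2):-1/O.O/XOX/XX., (2,2):-1/O.O/XO./XXX
[OXO/XO./XX.] end (terminal -1, O#3); searched ..O/XO./XX. to 7

PV length from [..O/XO./XX.]: 2 plies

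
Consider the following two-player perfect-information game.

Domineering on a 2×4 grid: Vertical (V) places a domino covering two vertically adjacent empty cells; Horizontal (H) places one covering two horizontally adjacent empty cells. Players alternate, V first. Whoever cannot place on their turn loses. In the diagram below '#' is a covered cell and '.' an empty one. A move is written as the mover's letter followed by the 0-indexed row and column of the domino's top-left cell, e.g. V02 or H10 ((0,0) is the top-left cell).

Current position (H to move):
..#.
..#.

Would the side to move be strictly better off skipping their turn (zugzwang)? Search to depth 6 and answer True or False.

zugzwang(..#./..#., H) = False

p1 H@[..#./..#.]: H00[###./..#.]+1* H10[..#./###.]+1
p2 V@[###./..#.]: V03[####/..##]-1*
p3 H@[####/..##]: H10[####/####]+1*
p4 V@[####/####] terminal -1; root [..#./..#.] d6
suppose H passes — search the same position with V to move:
pass> p1 V@[..#./..#.]: V00[#.#./#.#.]+1* V01[.##./.##.]+1 V03[..##/..##]-1
pass> p2 H@[#.#./#.#.] terminal -1; root [..#./..#.] d6
for H: play +1, pass -1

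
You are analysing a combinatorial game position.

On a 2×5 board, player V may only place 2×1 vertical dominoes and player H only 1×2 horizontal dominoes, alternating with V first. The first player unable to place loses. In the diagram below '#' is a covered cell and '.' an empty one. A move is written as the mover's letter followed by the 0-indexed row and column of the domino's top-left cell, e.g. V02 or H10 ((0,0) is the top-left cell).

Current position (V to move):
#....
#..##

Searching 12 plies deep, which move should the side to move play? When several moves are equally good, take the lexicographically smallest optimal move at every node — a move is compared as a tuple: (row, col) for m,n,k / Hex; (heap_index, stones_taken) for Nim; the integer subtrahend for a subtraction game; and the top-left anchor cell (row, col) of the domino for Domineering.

p1 V@[#..../#..##]: V01[##.../##.##]-1 V02[#.#../#.###]+1*
p2 H@[#.#../#.###]: H03[#.###/#.###]-1*
p3 V@[#.###/#.###]: V01[#####/#####]+1*
p4 H@[#####/#####] terminal -1; root [#..../#..##] d12

V's best at [#..../#..##]: V02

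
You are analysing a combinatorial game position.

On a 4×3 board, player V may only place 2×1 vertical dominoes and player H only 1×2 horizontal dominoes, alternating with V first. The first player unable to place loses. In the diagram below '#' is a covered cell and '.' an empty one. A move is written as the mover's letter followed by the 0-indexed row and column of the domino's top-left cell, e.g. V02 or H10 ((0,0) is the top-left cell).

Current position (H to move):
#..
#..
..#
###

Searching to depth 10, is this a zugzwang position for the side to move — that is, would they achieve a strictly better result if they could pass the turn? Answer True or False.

p1 H@[#../#../..#/###]: H01[###/#../..#/###]-1 H11[#../###/..#/###]+1* H20[#../#../###/###]-1
p2 V@[#../###/..#/###] terminal -1; root [#../#../..#/###] d10
suppose H passes — search the same position with V to move:
pass> p1 V@[#../#../..#/###]: V01[##./##./..#/###]+1* V02[#.#/#.#/..#/###]+1 V11[#../##./.##/###]-1
pass> p2 H@[##./##./..#/###]: H20[##./##./###/###]-1*
pass> p3 V@[##./##./###/###]: V02[###/###/###/###]+1*
pass> p4 H@[###/###/###/###] terminal -1; root [#../#../..#/###] d10
for H: play +1, pass -1

zugzwang(#../#../..#/###, H) = False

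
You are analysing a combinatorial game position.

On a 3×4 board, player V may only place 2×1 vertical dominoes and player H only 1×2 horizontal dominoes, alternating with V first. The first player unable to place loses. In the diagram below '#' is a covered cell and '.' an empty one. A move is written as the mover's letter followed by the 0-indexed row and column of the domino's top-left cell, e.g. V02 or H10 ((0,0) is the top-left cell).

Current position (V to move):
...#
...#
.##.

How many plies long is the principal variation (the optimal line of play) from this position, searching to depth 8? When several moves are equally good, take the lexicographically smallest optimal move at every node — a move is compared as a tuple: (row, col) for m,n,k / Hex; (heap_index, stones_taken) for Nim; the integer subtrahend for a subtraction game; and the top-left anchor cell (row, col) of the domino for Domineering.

ply 1, V at ...#/...#/.##. | V00=-1→#..#/#..#/.##.; V01=+1→.#.#/.#.#/.##.*; V02=-1→..##/..##/.##.; V10=-1→...#/#..#/###.
ply 2: .#.#/.#.#/.##. is terminal -1 (H); from ...#/...#/.##. depth 8

PV length from [...#/...#/.##.]: 1 ply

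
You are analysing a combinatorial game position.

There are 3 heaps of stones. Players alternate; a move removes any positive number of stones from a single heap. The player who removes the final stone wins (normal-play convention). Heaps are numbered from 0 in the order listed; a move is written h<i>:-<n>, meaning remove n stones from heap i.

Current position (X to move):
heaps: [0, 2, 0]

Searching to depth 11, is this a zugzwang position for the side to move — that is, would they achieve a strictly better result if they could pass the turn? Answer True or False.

zugzwang((0,2,0), X) = False

[(0,2,0)] X move#1: h1:-1:-1/(0,1,0), h1:-2:+1/(0,0,0)*
[(0,0,0)] end (terminal -1, O#2); searched (0,2,0) to 11
pass branch (O moves first from the same position):
  | [(0,2,0)] O move#1: h1:-1:-1/(0,1,0), h1:-2:+1/(0,0,0)*
  | [(0,0,0)] end (terminal -1, X#2); searched (0,2,0) to 11
X moving scores +1; X passing scores -1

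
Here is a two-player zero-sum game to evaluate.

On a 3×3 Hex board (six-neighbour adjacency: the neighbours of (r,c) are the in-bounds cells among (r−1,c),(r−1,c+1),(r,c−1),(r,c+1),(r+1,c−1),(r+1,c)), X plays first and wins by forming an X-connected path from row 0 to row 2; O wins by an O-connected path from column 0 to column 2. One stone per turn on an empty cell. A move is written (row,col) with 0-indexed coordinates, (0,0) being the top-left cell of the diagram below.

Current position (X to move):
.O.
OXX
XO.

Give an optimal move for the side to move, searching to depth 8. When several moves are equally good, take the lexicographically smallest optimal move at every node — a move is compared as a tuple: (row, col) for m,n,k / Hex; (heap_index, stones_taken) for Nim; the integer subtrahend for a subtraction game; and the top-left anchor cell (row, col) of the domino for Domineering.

p1 X@[.O./OXX/XO.]: (0,0)[XO./OXX/XO.]-1 (0,2)[.OX/OXX/XO.]+1* (2,2)[.O./OXX/XOX]-1
p2 O@[.OX/OXX/XO.] terminal -1; root [.O./OXX/XO.] d8

X's best at [.O./OXX/XO.]: (0,2)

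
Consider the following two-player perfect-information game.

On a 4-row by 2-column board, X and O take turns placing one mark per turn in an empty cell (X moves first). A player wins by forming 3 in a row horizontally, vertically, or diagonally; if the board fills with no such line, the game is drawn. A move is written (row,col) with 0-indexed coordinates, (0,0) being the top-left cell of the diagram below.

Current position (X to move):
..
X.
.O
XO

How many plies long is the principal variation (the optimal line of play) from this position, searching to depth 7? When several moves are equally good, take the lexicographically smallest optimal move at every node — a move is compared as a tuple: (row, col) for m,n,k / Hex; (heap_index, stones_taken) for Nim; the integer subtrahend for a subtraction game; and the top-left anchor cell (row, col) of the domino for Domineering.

[../X./.O/XO] X move#1: (0,0):-1/X./X./.O/XO, (0,1):-1/.X/X./.O/XO, (1,1):+0/../XX/.O/XO, (2,0):+1/../X./XO/XO*
[../X./XO/XO] end (terminal -1, O#2); searched ../X./.O/XO to 7

PV length from [../X./.O/XO]: 1 ply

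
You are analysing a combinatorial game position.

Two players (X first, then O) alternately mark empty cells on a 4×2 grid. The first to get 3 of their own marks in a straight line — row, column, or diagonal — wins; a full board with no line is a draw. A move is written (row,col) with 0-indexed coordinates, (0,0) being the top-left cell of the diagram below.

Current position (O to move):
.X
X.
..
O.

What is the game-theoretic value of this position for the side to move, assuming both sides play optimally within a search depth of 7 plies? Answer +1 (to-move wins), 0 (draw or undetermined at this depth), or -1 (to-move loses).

value(.X/X./../O., O) = 0

p1 O@[.X/X./../O.]: (0,0)[OX/X./../O.]+0* (1,1)[.X/XO/../O.]+0 (2,0)[.X/X./O./O.]+0 (2,1)[.X/X./.O/O.]+0 (3,1)[.X/X./../OO]+0
p2 X@[OX/X./../O.]: (1,1)[OX/XX/../O.]+0* (2,0)[OX/X./X./O.]+0 (2,1)[OX/X./.X/O.]+0 (3,1)[OX/X./../OX]+0
p3 O@[OX/XX/../O.]: (2,0)[OX/XX/O./O.]-1 (2,1)[OX/XX/.O/O.]+0* (3,1)[OX/XX/../OO]-1
p4 X@[OX/XX/.O/O.]: (2,0)[OX/XX/XO/O.]+0* (3,1)[OX/XX/.O/OX]+0
p5 O@[OX/XX/XO/O.]: (3,1)[OX/XX/XO/OO]+0*
p6 X@[OX/XX/XO/OO] terminal +0; root [.X/X./../O.] d7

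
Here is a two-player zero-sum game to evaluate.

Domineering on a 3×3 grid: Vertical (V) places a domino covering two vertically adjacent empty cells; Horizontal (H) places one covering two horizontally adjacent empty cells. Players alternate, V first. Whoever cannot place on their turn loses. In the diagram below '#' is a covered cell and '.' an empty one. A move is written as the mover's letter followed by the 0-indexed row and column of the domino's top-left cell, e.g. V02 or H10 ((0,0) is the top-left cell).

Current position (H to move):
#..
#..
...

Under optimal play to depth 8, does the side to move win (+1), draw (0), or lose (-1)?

value(#../#../..., H) = +1

ply 1, H at #../#../... | H01=-1→###/#../...; H11=+1→#../###/...*; H20=-1→#../#../##.; H21=-1→#../#../.##
ply 2: #../###/... is terminal -1 (V); from #../#../... depth 8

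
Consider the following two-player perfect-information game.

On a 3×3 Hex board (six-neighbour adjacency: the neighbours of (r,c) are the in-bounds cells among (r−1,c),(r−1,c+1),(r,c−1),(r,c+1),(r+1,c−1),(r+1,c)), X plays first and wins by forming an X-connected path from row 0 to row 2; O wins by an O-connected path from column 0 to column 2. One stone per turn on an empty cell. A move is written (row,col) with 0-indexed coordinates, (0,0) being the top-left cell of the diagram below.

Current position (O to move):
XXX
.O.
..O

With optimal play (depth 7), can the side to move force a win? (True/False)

[XXX/.O./..O] O move#1: (1,0):+1/XXX/OO./..O*, (1,2):+1/XXX/.OO/..O, (2,0):+1/XXX/.O./O.O, (2,1):+1/XXX/.O./.OO
[XXX/OO./..O] X move#2: (1,2):-1/XXX/OOX/..O*, (2,0):-1/XXX/OO./X.O, (2,1):-1/XXX/OO./.XO
[XXX/OOX/..O] O move#3: (2,0):-1/XXX/OOX/O.O, (2,1):+1/XXX/OOX/.OO*
[XXX/OOX/.OO] end (terminal -1, X#4); searched XXX/.O./..O to 7

O winning at [XXX/.O./..O]: True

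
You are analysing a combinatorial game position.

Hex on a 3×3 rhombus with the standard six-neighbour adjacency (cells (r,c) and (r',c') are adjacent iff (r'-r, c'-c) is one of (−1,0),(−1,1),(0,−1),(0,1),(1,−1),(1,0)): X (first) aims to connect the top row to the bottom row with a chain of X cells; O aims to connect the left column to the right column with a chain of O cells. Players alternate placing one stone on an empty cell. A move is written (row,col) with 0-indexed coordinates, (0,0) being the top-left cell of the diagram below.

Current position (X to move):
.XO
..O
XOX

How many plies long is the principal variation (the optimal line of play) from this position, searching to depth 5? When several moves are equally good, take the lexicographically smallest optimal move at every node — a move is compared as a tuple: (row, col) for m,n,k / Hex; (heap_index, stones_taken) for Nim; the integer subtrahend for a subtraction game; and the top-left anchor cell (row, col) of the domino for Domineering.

PV length from [.XO/..O/XOX]: 3 plies

p1 X@[.XO/..O/XOX]: (0,0)[XXO/..O/XOX]+1* (1,0)[.XO/X.O/XOX]+1 (1,1)[.XO/.XO/XOX]+1
p2 O@[XXO/..O/XOX]: (1,0)[XXO/O.O/XOX]-1* (1,1)[XXO/.OO/XOX]-1
p3 X@[XXO/O.O/XOX]: (1,1)[XXO/OXO/XOX]+1*
p4 O@[XXO/OXO/XOX] terminal -1; root [.XO/..O/XOX] d5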